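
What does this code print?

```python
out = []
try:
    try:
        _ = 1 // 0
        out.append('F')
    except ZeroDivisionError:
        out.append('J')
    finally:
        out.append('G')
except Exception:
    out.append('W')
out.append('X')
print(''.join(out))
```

Execution trace: 'J' (inner except ZeroDivisionError) → 'G' (inner finally) → 'X' (after the try/except). Output: JGX

Answer: JGX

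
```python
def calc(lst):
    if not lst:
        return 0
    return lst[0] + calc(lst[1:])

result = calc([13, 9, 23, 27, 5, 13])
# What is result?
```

13 + 9 + 23 + 27 + 5 + 13 + 0 = 90

Answer: 90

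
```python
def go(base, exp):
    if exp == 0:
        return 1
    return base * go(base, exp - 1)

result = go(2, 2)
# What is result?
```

go(2, 2) = 2 * 2 = 4

Answer: 4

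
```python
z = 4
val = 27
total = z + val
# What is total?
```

Trace:
`z = 4` → z = 4
`val = 27` → val = 27
`total = z + val` → total = 31
So total = 31

Answer: 31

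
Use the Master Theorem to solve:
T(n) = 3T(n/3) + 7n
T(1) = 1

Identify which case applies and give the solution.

a=3, b=3, f(n)=7n. log_3(3) = 1. Since c=1 = 1, Case 2 applies: T(n) = Θ(n^log_b(a) · log n) = O(n log n).

Answer: O(n log n) - Case 2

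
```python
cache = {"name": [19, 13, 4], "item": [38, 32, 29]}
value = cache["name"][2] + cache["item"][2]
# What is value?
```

Trace:
`cache = {"name": [19, 13, 4], "item": [38, 32, 29]}` → cache = {'name': [19, 13, 4], 'item': [38, 32, 29]}
`value = cache["name"][2] + cache["item"][2]` → value = 33
So value = 33

Answer: 33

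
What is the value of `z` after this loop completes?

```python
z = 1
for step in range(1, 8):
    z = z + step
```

Start at 1, add 1 through 7
`z` takes the values: 1 → 2 → 4 → 7 → 11 → 16 → 22 → 29

Answer: 29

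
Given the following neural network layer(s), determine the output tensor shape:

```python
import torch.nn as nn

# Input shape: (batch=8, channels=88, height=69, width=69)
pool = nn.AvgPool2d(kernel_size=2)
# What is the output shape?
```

Input: (8, 88, 69, 69) -> Output: (8, 88, 34, 34)

Answer: (8, 88, 34, 34)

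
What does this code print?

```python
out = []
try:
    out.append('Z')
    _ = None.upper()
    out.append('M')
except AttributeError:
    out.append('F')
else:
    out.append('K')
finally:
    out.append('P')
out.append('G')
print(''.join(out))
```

Execution trace: 'Z' (try body) → 'F' (except AttributeError) → 'P' (finally) → 'G' (after the try/except). Output: ZFPG

Answer: ZFPG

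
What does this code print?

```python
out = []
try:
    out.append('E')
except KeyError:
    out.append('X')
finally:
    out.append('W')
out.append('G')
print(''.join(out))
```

Execution trace: 'E' (try body, no exception) → 'W' (finally) → 'G' (after the try/except). Output: EWG

Answer: EWG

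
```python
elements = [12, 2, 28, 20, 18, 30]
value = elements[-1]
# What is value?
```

Trace:
`elements = [12, 2, 28, 20, 18, 30]` → elements = [12, 2, 28, 20, 18, 30]
`value = elements[-1]` → value = 30
So value = 30

Answer: 30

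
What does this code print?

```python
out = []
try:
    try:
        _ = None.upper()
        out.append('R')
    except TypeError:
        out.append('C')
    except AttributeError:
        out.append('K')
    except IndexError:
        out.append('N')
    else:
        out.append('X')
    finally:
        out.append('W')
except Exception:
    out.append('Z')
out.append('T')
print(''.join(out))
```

Execution trace: 'K' (inner except AttributeError) → 'W' (inner finally) → 'T' (after the try/except). Output: KWT

Answer: KWT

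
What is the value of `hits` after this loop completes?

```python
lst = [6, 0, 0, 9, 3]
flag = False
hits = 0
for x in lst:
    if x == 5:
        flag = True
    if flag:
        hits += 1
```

Count elements after first 5 in [6, 0, 0, 9, 3]
`hits` takes the values: 0

Answer: 0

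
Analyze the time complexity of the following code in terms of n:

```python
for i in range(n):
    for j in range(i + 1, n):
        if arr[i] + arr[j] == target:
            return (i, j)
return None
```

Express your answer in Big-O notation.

This is Two sum brute force. Time complexity: O(n²).

Answer: O(n²)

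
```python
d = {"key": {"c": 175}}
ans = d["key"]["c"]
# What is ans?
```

Trace:
`d = {"key": {"c": 175}}` → d = {'key': {'c': 175}}
`ans = d["key"]["c"]` → ans = 175
So ans = 175

Answer: 175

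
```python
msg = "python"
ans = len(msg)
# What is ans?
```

Trace:
`msg = "python"` → msg = 'python'
`ans = len(msg)` → ans = 6
So ans = 6

Answer: 6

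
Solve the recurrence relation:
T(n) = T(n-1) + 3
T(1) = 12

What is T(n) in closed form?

Unrolling: T(n) = T(1) + 3·(n-1) = 12 + 3(n-1) = 3n + 9.

Answer: T(n) = 3n + 9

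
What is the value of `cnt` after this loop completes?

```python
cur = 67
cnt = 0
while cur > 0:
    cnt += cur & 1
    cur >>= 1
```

Count set bits in 67 (binary: 0b1000011)
`cnt` takes the values: 0 → 1 → 2 → 3

Answer: 3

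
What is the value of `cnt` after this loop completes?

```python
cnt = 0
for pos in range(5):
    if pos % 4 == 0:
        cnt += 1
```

Count numbers divisible by 4 in range(5)
`cnt` takes the values: 0 → 1 → 2

Answer: 2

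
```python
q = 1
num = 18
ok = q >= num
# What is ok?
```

Trace:
`q = 1` → q = 1
`num = 18` → num = 18
`ok = q >= num` → ok = False
So ok = False

Answer: False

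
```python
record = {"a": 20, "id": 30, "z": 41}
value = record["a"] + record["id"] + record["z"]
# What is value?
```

Trace:
`record = {"a": 20, "id": 30, "z": 41}` → record = {'a': 20, 'id': 30, 'z': 41}
`value = record["a"] + record["id"] + record["z"]` → value = 91
So value = 91

Answer: 91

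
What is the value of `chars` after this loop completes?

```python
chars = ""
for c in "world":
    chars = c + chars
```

Reverse 'world'
`chars` takes the values: "" → "w" → "ow" → "row" → "lrow" → "dlrow"

Answer: "dlrow"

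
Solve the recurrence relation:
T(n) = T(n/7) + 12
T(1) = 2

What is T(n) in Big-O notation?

Each step divides n by 7 and adds 12. After log_7(n) steps we reach T(1)=2. So T(n) = 12·log_7(n) + 2 = O(log n).

Answer: O(log n)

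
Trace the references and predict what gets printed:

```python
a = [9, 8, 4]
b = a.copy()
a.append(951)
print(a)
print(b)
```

Key concept: list.copy() creates independent copy.
Step by step:
`a = [9, 8, 4]` → a = [9, 8, 4]
`b = a.copy()` → b = [9, 8, 4]
`a.append(951)` → a = [9, 8, 4, 951]
`print(a)` → prints [9, 8, 4, 951]
`print(b)` → prints [9, 8, 4]

Answer:
[9, 8, 4, 951]
[9, 8, 4]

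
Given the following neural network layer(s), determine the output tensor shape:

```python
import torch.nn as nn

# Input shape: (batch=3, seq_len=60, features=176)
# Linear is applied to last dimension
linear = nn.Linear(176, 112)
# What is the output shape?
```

Input: (3, 60, 176) -> Output: (3, 60, 112)

Answer: (3, 60, 112)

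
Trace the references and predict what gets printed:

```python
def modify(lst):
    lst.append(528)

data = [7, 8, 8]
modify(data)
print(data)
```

Key concept: function modifies passed list.
Step by step:
`data = [7, 8, 8]` → data = [7, 8, 8]
`modify(data)` → data = [7, 8, 8, 528]
`print(data)` → prints [7, 8, 8, 528]

Answer: [7, 8, 8, 528]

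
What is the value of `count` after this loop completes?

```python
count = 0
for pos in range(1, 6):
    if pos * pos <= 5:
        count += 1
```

Count numbers where pos² ≤ 5
`count` takes the values: 0 → 1 → 2

Answer: 2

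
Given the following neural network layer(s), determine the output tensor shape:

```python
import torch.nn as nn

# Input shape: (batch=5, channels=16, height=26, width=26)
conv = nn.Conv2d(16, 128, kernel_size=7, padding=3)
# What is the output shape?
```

Input: (5, 16, 26, 26) -> Output: (5, 128, 26, 26)

Answer: (5, 128, 26, 26)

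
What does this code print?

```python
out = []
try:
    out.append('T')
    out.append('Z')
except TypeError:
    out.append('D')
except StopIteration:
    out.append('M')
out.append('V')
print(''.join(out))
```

Execution trace: 'T' (try body) → 'Z' (try body, no exception) → 'V' (after the try/except). Output: TZV

Answer: TZV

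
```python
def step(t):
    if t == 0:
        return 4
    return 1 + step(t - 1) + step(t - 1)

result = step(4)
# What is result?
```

step(t) = 1 + 2·step(t-1), step(0)=4. Closed form: (4+1)·2^4 - 1 = 79.

Answer: 79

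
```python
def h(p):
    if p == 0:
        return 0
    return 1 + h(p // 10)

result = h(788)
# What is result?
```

Count of digits of 788: 3

Answer: 3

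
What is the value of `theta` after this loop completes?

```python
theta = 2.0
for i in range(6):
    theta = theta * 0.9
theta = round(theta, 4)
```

Exponential decay: 2.0 * 0.9^6
`theta` takes the values: 2.0 → 1.8 → 1.62 → 1.458 → 1.3122 → 1.18098 → 1.062882 → 1.0629

Answer: 1.0629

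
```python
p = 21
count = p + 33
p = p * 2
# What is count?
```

Trace:
`p = 21` → p = 21
`count = p + 33` → count = 54
`p = p * 2` → p = 42
So count = 54

Answer: 54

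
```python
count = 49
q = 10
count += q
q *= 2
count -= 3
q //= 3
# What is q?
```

Trace:
`count = 49` → count = 49
`q = 10` → q = 10
`count += q` → count = 59
`q *= 2` → q = 20
`count -= 3` → count = 56
`q //= 3` → q = 6
So q = 6

Answer: 6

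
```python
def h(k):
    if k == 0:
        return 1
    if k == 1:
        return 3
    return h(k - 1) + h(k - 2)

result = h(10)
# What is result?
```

Build up from base cases: h(0)=1, h(1)=3, h(2)=4, h(3)=7, h(4)=11, h(5)=18, h(6)=29, ..., h(10)=199

Answer: 199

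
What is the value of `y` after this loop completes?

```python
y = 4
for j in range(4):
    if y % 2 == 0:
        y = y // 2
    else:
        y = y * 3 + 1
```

Collatz-style transformation from 4
`y` takes the values: 4 → 2 → 1 → 4 → 2

Answer: 2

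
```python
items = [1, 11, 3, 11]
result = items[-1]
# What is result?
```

Trace:
`items = [1, 11, 3, 11]` → items = [1, 11, 3, 11]
`result = items[-1]` → result = 11
So result = 11

Answer: 11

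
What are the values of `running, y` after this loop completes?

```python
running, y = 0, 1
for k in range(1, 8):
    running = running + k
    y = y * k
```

Sum and factorial of 1 to 7
`running, y` takes the values: (0, 1) → (1, 1) → (3, 1) → (3, 2) → (6, 2) → (6, 6) → (10, 6) → (10, 24) → (15, 24) → (15, 120) → (21, 120) → (21, 720) → (28, 720) → (28, 5040)

Answer: 28, 5040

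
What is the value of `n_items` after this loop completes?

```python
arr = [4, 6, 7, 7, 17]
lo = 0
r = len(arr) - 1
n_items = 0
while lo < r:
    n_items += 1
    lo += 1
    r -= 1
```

Iterations until pointers meet (list length 5)
`n_items` takes the values: 0 → 1 → 2

Answer: 2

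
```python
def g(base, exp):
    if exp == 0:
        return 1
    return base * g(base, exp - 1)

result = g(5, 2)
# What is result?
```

g(5, 2) = 5 * 5 = 25

Answer: 25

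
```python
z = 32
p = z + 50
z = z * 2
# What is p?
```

Trace:
`z = 32` → z = 32
`p = z + 50` → p = 82
`z = z * 2` → z = 64
So p = 82

Answer: 82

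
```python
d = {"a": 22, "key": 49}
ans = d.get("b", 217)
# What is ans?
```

Trace:
`d = {"a": 22, "key": 49}` → d = {'a': 22, 'key': 49}
`ans = d.get("b", 217)` → ans = 217
So ans = 217

Answer: 217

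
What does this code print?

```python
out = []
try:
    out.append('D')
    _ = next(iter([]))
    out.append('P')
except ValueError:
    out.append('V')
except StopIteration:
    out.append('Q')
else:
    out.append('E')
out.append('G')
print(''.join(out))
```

Execution trace: 'D' (try body) → 'Q' (except StopIteration) → 'G' (after the try/except). Output: DQG

Answer: DQG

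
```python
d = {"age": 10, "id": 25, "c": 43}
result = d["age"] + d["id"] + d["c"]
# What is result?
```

Trace:
`d = {"age": 10, "id": 25, "c": 43}` → d = {'age': 10, 'id': 25, 'c': 43}
`result = d["age"] + d["id"] + d["c"]` → result = 78
So result = 78

Answer: 78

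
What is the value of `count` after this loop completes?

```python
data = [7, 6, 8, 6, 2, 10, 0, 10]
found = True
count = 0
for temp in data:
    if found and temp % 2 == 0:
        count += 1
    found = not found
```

Count even values at even positions
`count` takes the values: 0 → 1 → 2 → 3

Answer: 3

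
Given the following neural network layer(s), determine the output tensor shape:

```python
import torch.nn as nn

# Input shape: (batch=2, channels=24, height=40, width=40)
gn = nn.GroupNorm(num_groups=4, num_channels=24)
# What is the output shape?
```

Input: (2, 24, 40, 40) -> Output: (2, 24, 40, 40)

Answer: (2, 24, 40, 40)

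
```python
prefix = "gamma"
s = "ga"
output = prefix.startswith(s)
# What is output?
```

Trace:
`prefix = "gamma"` → prefix = 'gamma'
`s = "ga"` → s = 'ga'
`output = prefix.startswith(s)` → output = True
So output = True

Answer: True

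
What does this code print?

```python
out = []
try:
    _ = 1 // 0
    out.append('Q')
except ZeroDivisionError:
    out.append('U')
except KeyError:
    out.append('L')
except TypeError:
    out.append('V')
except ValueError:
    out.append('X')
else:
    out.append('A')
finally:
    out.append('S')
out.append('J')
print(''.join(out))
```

Execution trace: 'U' (except ZeroDivisionError) → 'S' (finally) → 'J' (after the try/except). Output: USJ

Answer: USJ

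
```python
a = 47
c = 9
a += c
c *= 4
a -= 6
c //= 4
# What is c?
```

Trace:
`a = 47` → a = 47
`c = 9` → c = 9
`a += c` → a = 56
`c *= 4` → c = 36
`a -= 6` → a = 50
`c //= 4` → c = 9
So c = 9

Answer: 9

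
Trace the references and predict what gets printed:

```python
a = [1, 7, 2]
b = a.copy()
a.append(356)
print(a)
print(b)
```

Key concept: list.copy() creates independent copy.
Step by step:
`a = [1, 7, 2]` → a = [1, 7, 2]
`b = a.copy()` → b = [1, 7, 2]
`a.append(356)` → a = [1, 7, 2, 356]
`print(a)` → prints [1, 7, 2, 356]
`print(b)` → prints [1, 7, 2]

Answer:
[1, 7, 2, 356]
[1, 7, 2]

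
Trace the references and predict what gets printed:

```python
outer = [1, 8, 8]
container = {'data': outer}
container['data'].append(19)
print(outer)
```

Key concept: dict holds reference to list.
Step by step:
`outer = [1, 8, 8]` → outer = [1, 8, 8]
`container = {'data': outer}` → container = {'data': [1, 8, 8]}
`container['data'].append(19)` → outer = [1, 8, 8, 19]; container = {'data': [1, 8, 8, 19]}
`print(outer)` → prints [1, 8, 8, 19]

Answer: [1, 8, 8, 19]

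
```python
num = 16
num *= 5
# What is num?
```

Trace:
`num = 16` → num = 16
`num *= 5` → num = 80
So num = 80

Answer: 80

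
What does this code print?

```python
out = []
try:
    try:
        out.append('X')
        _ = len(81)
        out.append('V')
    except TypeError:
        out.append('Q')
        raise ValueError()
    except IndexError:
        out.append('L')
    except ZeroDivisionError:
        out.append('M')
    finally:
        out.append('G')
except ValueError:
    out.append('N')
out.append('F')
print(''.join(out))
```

Execution trace: 'X' (inner try body) → 'Q' (inner except TypeError) → 'G' (inner finally) → 'N' (outer except ValueError) → 'F' (after the try/except). Output: XQGNF

Answer: XQGNF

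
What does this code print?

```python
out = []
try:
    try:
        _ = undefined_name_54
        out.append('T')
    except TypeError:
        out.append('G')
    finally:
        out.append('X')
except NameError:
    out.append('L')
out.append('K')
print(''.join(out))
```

Execution trace: 'X' (finally) → 'L' (outer except NameError) → 'K' (after the try/except). Output: XLK

Answer: XLK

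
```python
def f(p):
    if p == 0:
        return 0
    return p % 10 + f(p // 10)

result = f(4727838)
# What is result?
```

Sum of digits of 4727838: 8 + 3 + 8 + 7 + 2 + 7 + 4 = 39

Answer: 39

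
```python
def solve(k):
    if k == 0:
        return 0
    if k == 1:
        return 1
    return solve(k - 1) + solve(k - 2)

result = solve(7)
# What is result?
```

Build up from base cases: solve(0)=0, solve(1)=1, solve(2)=1, solve(3)=2, solve(4)=3, solve(5)=5, solve(6)=8, ..., solve(7)=13

Answer: 13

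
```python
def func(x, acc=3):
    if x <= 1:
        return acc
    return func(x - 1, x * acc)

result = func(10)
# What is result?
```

Accumulator trace (n, acc): (10, 3) -> (9, 30) -> (8, 270) -> (7, 2160) -> (6, 15120) -> (5, 90720) -> (4, 453600) -> (3, 1814400) -> (2, 5443200) -> (1, 10886400) -> return 10886400

Answer: 10886400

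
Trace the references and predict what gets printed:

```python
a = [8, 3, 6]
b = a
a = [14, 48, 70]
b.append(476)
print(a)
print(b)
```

Key concept: rebinding vs mutation: a is rebound to a new list, b still points at the original.
Step by step:
`a = [8, 3, 6]` → a = [8, 3, 6]
`b = a` → b = [8, 3, 6] (same object as a)
`a = [14, 48, 70]` → a = [14, 48, 70]
`b.append(476)` → b = [8, 3, 6, 476]
`print(a)` → prints [14, 48, 70]
`print(b)` → prints [8, 3, 6, 476]

Answer:
[14, 48, 70]
[8, 3, 6, 476]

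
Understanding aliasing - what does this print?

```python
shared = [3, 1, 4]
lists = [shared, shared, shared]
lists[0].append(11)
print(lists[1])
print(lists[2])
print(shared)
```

Key concept: list of same reference.
Step by step:
`shared = [3, 1, 4]` → shared = [3, 1, 4]
`lists = [shared, shared, shared]` → lists = [[3, 1, 4], [3, 1, 4], [3, 1, 4]]
`lists[0].append(11)` → shared = [3, 1, 4, 11]; lists = [[3, 1, 4, 11], [3, 1, 4, 11], [3, 1, 4, 11]]
`print(lists[1])` → prints [3, 1, 4, 11]
`print(lists[2])` → prints [3, 1, 4, 11]
`print(shared)` → prints [3, 1, 4, 11]

Answer:
[3, 1, 4, 11]
[3, 1, 4, 11]
[3, 1, 4, 11]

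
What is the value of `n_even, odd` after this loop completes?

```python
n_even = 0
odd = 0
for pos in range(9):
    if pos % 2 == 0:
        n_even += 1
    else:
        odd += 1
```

Count evens and odds in range(9)
`n_even, odd` takes the values: (0, 0) → (1, 0) → (1, 1) → (2, 1) → (2, 2) → (3, 2) → (3, 3) → (4, 3) → (4, 4) → (5, 4)

Answer: 5, 4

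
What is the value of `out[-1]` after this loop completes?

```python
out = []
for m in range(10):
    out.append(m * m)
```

Last element of squares 0 to 9
`out` takes the values: [] → [0] → [0, 1] → [0, 1, 4] → [0, 1, 4, 9] → [0, 1, 4, 9, 16] → [0, 1, 4, 9, 16, 25] → [0, 1, 4, 9, 16, 25, 36] → [0, 1, 4, 9, 16, 25, 36, 49] → [0, 1, 4, 9, 16, 25, 36, 49, 64] → [0, 1, 4, 9, 16, 25, 36, 49, 64, 81]
So `out[-1]` = 81

Answer: 81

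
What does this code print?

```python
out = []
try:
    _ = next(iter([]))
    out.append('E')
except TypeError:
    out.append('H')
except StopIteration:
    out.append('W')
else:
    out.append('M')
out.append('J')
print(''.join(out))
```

Execution trace: 'W' (except StopIteration) → 'J' (after the try/except). Output: WJ

Answer: WJ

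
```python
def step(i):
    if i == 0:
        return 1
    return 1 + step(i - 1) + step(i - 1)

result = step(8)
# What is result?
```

step(i) = 1 + 2·step(i-1), step(0)=1. Closed form: (1+1)·2^8 - 1 = 511.

Answer: 511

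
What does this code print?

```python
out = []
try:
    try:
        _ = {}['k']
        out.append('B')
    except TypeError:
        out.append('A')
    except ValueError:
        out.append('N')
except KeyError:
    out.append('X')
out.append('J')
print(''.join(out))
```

Execution trace: 'X' (outer except KeyError) → 'J' (after the try/except). Output: XJ

Answer: XJ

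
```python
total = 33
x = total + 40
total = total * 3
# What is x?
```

Trace:
`total = 33` → total = 33
`x = total + 40` → x = 73
`total = total * 3` → total = 99
So x = 73

Answer: 73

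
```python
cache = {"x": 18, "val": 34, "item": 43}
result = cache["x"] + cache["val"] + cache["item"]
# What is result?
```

Trace:
`cache = {"x": 18, "val": 34, "item": 43}` → cache = {'x': 18, 'val': 34, 'item': 43}
`result = cache["x"] + cache["val"] + cache["item"]` → result = 95
So result = 95

Answer: 95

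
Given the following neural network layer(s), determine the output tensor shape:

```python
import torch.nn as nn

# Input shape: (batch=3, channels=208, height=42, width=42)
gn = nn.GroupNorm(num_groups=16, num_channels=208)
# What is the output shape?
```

Input: (3, 208, 42, 42) -> Output: (3, 208, 42, 42)

Answer: (3, 208, 42, 42)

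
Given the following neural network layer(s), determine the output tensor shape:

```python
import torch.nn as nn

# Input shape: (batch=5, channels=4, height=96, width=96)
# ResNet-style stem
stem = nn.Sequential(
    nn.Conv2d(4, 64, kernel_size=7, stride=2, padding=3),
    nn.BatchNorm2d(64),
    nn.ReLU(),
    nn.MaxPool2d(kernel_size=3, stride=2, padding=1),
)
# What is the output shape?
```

Input: (5, 4, 96, 96) -> after Conv2d 7x7 stride=2: (5, 64, 48, 48) -> Output: (5, 64, 24, 24)

Answer: (5, 64, 24, 24)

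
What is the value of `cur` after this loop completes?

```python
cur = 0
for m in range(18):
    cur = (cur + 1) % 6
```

Increment mod 6, 18 times = 0
`cur` takes the values: 0 → 1 → 2 → 3 → 4 → 5 → 0 → 1 → 2 → 3 → 4 → 5 → 0 → 1 → 2 → 3 → 4 → 5 → 0

Answer: 0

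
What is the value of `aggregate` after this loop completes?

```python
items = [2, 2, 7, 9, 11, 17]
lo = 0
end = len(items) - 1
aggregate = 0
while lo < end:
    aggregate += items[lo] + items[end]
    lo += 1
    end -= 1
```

Sum of pairs from ends
`aggregate` takes the values: 0 → 19 → 32 → 48

Answer: 48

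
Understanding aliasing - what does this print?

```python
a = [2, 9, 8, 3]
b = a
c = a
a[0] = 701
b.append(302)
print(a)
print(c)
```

Key concept: multiple aliases.
Step by step:
`a = [2, 9, 8, 3]` → a = [2, 9, 8, 3]
`b = a` → b = [2, 9, 8, 3] (same object as a)
`c = a` → c = [2, 9, 8, 3] (same object as a, b)
`a[0] = 701` → a = [701, 9, 8, 3] (same object as b, c); b = [701, 9, 8, 3] (same object as a, c); c = [701, 9, 8, 3] (same object as a, b)
`b.append(302)` → a = [701, 9, 8, 3, 302] (same object as b, c); b = [701, 9, 8, 3, 302] (same object as a, c); c = [701, 9, 8, 3, 302] (same object as a, b)
`print(a)` → prints [701, 9, 8, 3, 302]
`print(c)` → prints [701, 9, 8, 3, 302]

Answer:
[701, 9, 8, 3, 302]
[701, 9, 8, 3, 302]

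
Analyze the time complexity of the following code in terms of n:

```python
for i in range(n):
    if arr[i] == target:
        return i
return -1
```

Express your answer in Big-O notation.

This is Linear search in an array. Time complexity: O(n).

Answer: O(n)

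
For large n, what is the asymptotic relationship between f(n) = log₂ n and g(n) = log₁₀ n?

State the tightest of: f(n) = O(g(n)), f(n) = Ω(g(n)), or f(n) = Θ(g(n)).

log₂ n vs log₁₀ n: f(n) = Θ(g(n)) — they are asymptotically equivalent (log bases differ by a constant factor).

Answer: f(n) = Θ(g(n)) — they are asymptotically equivalent (log bases differ by a constant factor).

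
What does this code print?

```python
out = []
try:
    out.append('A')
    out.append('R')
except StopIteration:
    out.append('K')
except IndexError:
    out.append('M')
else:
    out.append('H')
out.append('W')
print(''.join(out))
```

Execution trace: 'A' (try body) → 'R' (try body, no exception) → 'H' (else) → 'W' (after the try/except). Output: ARHW

Answer: ARHW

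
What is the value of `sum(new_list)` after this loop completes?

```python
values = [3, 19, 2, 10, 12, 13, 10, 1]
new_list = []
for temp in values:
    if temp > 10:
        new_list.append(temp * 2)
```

Sum of doubled values > 10
`new_list` takes the values: [] → [38] → [38, 24] → [38, 24, 26]
So `sum(new_list)` = 88

Answer: 88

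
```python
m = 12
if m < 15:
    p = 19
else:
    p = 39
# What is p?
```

Trace:
`m = 12` → m = 12
`if m < 15: ...` → m < 15 is True → p = 19
So p = 19

Answer: 19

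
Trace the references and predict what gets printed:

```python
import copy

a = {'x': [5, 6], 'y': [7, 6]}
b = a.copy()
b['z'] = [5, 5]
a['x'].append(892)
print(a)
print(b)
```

Key concept: shallow copy of dict with mutable values.
Step by step:
`a = {'x': [5, 6], 'y': [7, 6]}` → a = {'x': [5, 6], 'y': [7, 6]}
`b = a.copy()` → b = {'x': [5, 6], 'y': [7, 6]}
`b['z'] = [5, 5]` → b = {'x': [5, 6], 'y': [7, 6], 'z': [5, 5]}
`a['x'].append(892)` → a = {'x': [5, 6, 892], 'y': [7, 6]}; b = {'x': [5, 6, 892], 'y': [7, 6], 'z': [5, 5]}
`print(a)` → prints {'x': [5, 6, 892], 'y': [7, 6]}
`print(b)` → prints {'x': [5, 6, 892], 'y': [7, 6], 'z': [5, 5]}

Answer:
{'x': [5, 6, 892], 'y': [7, 6]}
{'x': [5, 6, 892], 'y': [7, 6], 'z': [5, 5]}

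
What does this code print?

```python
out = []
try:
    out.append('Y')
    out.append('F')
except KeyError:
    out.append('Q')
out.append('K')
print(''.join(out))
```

Execution trace: 'Y' (try body) → 'F' (try body, no exception) → 'K' (after the try/except). Output: YFK

Answer: YFK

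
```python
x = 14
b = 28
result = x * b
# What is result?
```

Trace:
`x = 14` → x = 14
`b = 28` → b = 28
`result = x * b` → result = 392
So result = 392

Answer: 392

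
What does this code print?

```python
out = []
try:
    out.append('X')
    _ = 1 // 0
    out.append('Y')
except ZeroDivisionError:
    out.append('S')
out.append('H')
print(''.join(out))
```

Execution trace: 'X' (try body) → 'S' (except ZeroDivisionError) → 'H' (after the try/except). Output: XSH

Answer: XSH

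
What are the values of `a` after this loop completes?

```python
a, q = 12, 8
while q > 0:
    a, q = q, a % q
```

GCD of 12 and 8
`a` takes the values: 12 → 8 → 4

Answer: 4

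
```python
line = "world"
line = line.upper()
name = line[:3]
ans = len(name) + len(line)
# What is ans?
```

Trace:
`line = "world"` → line = 'world'
`line = line.upper()` → line = 'WORLD'
`name = line[:3]` → name = 'WOR'
`ans = len(name) + len(line)` → ans = 8
So ans = 8

Answer: 8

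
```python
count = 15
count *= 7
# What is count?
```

Trace:
`count = 15` → count = 15
`count *= 7` → count = 105
So count = 105

Answer: 105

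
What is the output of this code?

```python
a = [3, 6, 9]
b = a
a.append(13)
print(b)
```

Key concept: basic list aliasing.
Step by step:
`a = [3, 6, 9]` → a = [3, 6, 9]
`b = a` → b = [3, 6, 9] (same object as a)
`a.append(13)` → a = [3, 6, 9, 13] (same object as b); b = [3, 6, 9, 13] (same object as a)
`print(b)` → prints [3, 6, 9, 13]

Answer: [3, 6, 9, 13]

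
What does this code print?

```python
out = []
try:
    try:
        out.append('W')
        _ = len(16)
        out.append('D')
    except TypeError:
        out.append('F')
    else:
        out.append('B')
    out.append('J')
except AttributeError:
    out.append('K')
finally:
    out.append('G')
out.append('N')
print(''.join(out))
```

Execution trace: 'W' (inner try body) → 'F' (inner except TypeError) → 'J' (try body, no exception) → 'G' (finally) → 'N' (after the try/except). Output: WFJGN

Answer: WFJGN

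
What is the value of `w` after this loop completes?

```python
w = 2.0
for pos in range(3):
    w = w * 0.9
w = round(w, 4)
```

Exponential decay: 2.0 * 0.9^3
`w` takes the values: 2.0 → 1.8 → 1.62 → 1.458

Answer: 1.458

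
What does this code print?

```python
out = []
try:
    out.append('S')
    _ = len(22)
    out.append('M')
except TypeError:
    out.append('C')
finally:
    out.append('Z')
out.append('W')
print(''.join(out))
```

Execution trace: 'S' (try body) → 'C' (except TypeError) → 'Z' (finally) → 'W' (after the try/except). Output: SCZW

Answer: SCZW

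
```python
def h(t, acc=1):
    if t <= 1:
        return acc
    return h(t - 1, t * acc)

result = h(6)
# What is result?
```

Accumulator trace (n, acc): (6, 1) -> (5, 6) -> (4, 30) -> (3, 120) -> (2, 360) -> (1, 720) -> return 720

Answer: 720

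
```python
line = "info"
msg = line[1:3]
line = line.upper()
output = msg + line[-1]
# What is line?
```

Trace:
`line = "info"` → line = 'info'
`msg = line[1:3]` → msg = 'nf'
`line = line.upper()` → line = 'INFO'
`output = msg + line[-1]` → output = 'nfO'
So line = 'INFO'

Answer: 'INFO'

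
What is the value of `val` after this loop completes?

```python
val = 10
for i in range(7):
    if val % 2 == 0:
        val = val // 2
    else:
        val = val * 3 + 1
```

Collatz-style transformation from 10
`val` takes the values: 10 → 5 → 16 → 8 → 4 → 2 → 1 → 4

Answer: 4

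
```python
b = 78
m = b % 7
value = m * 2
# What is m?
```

Trace:
`b = 78` → b = 78
`m = b % 7` → m = 1
`value = m * 2` → value = 2
So m = 1

Answer: 1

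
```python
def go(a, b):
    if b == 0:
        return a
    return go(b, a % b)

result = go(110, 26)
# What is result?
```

go(110, 26) -> go(26, 6) -> go(6, 2) -> go(2, 0) -> 2

Answer: 2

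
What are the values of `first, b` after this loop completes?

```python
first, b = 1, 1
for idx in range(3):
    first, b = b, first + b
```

Fibonacci: after 3 iterations
`first, b` takes the values: (1, 1) → (1, 2) → (2, 3) → (3, 5)

Answer: 3, 5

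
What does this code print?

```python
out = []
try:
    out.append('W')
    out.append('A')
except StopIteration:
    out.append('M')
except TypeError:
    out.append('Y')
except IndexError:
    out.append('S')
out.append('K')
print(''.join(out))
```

Execution trace: 'W' (try body) → 'A' (try body, no exception) → 'K' (after the try/except). Output: WAK

Answer: WAK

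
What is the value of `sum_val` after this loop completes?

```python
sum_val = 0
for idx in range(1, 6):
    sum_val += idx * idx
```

Sum of squares 1² to 5² = 55
`sum_val` takes the values: 0 → 1 → 5 → 14 → 30 → 55

Answer: 55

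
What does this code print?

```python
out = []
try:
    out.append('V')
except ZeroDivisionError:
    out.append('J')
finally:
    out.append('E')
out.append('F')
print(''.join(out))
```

Execution trace: 'V' (try body, no exception) → 'E' (finally) → 'F' (after the try/except). Output: VEF

Answer: VEF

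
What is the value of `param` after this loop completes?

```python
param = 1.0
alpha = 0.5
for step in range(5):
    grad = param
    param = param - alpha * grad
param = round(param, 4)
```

Gradient descent: w = 1.0 * (1 - 0.5)^5
`param` takes the values: 1.0 → 0.5 → 0.25 → 0.125 → 0.0625 → 0.03125 → 0.0312

Answer: 0.0312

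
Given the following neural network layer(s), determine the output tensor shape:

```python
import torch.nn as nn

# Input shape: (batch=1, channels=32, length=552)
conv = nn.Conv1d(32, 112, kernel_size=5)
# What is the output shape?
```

Input: (1, 32, 552) -> Output: (1, 112, 548)

Answer: (1, 112, 548)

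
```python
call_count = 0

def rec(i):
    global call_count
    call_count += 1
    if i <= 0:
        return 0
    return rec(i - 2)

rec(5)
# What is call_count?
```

Linear recursion stepping by 2: 4 calls from i=5 down to ≤0.

Answer: 4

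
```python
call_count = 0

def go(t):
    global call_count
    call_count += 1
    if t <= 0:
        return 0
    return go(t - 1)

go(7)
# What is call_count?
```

Linear recursion stepping by 1: 8 calls from t=7 down to ≤0.

Answer: 8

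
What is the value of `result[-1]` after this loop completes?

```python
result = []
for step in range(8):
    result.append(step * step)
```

Last element of squares 0 to 7
`result` takes the values: [] → [0] → [0, 1] → [0, 1, 4] → [0, 1, 4, 9] → [0, 1, 4, 9, 16] → [0, 1, 4, 9, 16, 25] → [0, 1, 4, 9, 16, 25, 36] → [0, 1, 4, 9, 16, 25, 36, 49]
So `result[-1]` = 49

Answer: 49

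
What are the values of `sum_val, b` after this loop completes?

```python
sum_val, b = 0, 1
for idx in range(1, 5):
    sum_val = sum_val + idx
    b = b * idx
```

Sum and factorial of 1 to 4
`sum_val, b` takes the values: (0, 1) → (1, 1) → (3, 1) → (3, 2) → (6, 2) → (6, 6) → (10, 6) → (10, 24)

Answer: 10, 24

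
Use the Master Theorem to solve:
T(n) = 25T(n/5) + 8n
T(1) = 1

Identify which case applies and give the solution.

a=25, b=5, f(n)=8n. log_5(25) = 2. Since c=1 < 2, Case 1 applies: T(n) = Θ(n^log_b(a)) = O(n^2).

Answer: O(n^2) - Case 1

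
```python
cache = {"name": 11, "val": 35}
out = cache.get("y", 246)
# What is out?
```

Trace:
`cache = {"name": 11, "val": 35}` → cache = {'name': 11, 'val': 35}
`out = cache.get("y", 246)` → out = 246
So out = 246

Answer: 246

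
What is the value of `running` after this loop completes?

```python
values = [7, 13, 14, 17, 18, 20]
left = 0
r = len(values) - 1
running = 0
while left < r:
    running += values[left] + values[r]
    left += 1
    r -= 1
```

Sum of pairs from ends
`running` takes the values: 0 → 27 → 58 → 89

Answer: 89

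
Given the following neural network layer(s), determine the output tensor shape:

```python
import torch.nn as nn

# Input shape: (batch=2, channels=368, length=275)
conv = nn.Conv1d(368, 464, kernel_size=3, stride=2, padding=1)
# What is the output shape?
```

Input: (2, 368, 275) -> Output: (2, 464, 138)

Answer: (2, 464, 138)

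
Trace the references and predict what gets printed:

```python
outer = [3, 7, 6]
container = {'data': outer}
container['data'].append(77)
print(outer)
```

Key concept: dict holds reference to list.
Step by step:
`outer = [3, 7, 6]` → outer = [3, 7, 6]
`container = {'data': outer}` → container = {'data': [3, 7, 6]}
`container['data'].append(77)` → outer = [3, 7, 6, 77]; container = {'data': [3, 7, 6, 77]}
`print(outer)` → prints [3, 7, 6, 77]

Answer: [3, 7, 6, 77]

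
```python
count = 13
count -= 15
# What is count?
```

Trace:
`count = 13` → count = 13
`count -= 15` → count = -2
So count = -2

Answer: -2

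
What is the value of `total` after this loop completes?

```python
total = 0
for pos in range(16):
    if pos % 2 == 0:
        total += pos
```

Sum of even numbers 0 to 15
`total` takes the values: 0 → 2 → 6 → 12 → 20 → 30 → 42 → 56

Answer: 56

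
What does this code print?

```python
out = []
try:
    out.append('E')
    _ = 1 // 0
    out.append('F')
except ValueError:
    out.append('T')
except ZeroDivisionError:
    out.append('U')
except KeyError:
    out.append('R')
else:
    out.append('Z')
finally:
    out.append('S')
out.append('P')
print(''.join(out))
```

Execution trace: 'E' (try body) → 'U' (except ZeroDivisionError) → 'S' (finally) → 'P' (after the try/except). Output: EUSP

Answer: EUSP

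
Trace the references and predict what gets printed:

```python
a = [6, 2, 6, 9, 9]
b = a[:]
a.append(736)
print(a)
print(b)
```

Key concept: slice [:] creates copy.
Step by step:
`a = [6, 2, 6, 9, 9]` → a = [6, 2, 6, 9, 9]
`b = a[:]` → b = [6, 2, 6, 9, 9]
`a.append(736)` → a = [6, 2, 6, 9, 9, 736]
`print(a)` → prints [6, 2, 6, 9, 9, 736]
`print(b)` → prints [6, 2, 6, 9, 9]

Answer:
[6, 2, 6, 9, 9, 736]
[6, 2, 6, 9, 9]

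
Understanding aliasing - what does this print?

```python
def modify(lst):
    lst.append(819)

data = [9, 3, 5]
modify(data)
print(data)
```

Key concept: function modifies passed list.
Step by step:
`data = [9, 3, 5]` → data = [9, 3, 5]
`modify(data)` → data = [9, 3, 5, 819]
`print(data)` → prints [9, 3, 5, 819]

Answer: [9, 3, 5, 819]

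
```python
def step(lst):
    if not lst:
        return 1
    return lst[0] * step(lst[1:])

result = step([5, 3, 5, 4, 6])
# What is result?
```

Product over [5, 3, 5, 4, 6] = 5 * 3 * 5 * 4 * 6 = 1800

Answer: 1800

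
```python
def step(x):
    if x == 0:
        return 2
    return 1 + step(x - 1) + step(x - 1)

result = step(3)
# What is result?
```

step(x) = 1 + 2·step(x-1), step(0)=2. Closed form: (2+1)·2^3 - 1 = 23.

Answer: 23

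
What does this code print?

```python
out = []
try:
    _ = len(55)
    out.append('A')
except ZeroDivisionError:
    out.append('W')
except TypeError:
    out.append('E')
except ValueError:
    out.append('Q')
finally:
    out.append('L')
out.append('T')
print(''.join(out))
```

Execution trace: 'E' (except TypeError) → 'L' (finally) → 'T' (after the try/except). Output: ELT

Answer: ELT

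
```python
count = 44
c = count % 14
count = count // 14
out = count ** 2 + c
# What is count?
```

Trace:
`count = 44` → count = 44
`c = count % 14` → c = 2
`count = count // 14` → count = 3
`out = count ** 2 + c` → out = 11
So count = 3

Answer: 3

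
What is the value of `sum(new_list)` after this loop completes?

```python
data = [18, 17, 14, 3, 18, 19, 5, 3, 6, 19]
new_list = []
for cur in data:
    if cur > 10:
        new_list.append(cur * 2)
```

Sum of doubled values > 10
`new_list` takes the values: [] → [36] → [36, 34] → [36, 34, 28] → [36, 34, 28, 36] → [36, 34, 28, 36, 38] → [36, 34, 28, 36, 38, 38]
So `sum(new_list)` = 210

Answer: 210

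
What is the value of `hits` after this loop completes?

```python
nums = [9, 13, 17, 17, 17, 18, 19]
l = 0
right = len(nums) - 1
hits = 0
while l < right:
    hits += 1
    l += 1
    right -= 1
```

Iterations until pointers meet (list length 7)
`hits` takes the values: 0 → 1 → 2 → 3

Answer: 3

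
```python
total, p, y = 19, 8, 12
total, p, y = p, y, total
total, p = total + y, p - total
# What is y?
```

Trace:
`total, p, y = 19, 8, 12` → total = 19; p = 8; y = 12
`total, p, y = p, y, total` → total = 8; p = 12; y = 19
`total, p = total + y, p - total` → total = 27; p = 4
So y = 19

Answer: 19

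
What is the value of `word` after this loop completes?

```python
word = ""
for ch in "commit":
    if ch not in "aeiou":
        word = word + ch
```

Remove vowels from 'commit'
`word` takes the values: "" → "c" → "cm" → "cmm" → "cmmt"

Answer: "cmmt"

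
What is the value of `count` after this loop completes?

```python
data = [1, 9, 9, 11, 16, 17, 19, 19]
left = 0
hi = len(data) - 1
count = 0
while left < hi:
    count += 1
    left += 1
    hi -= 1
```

Iterations until pointers meet (list length 8)
`count` takes the values: 0 → 1 → 2 → 3 → 4

Answer: 4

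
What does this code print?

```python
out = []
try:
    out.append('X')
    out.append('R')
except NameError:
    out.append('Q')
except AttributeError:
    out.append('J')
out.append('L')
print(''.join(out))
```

Execution trace: 'X' (try body) → 'R' (try body, no exception) → 'L' (after the try/except). Output: XRL

Answer: XRL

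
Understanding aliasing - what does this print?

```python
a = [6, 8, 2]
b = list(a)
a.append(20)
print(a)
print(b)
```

Key concept: list() constructor creates copy.
Step by step:
`a = [6, 8, 2]` → a = [6, 8, 2]
`b = list(a)` → b = [6, 8, 2]
`a.append(20)` → a = [6, 8, 2, 20]
`print(a)` → prints [6, 8, 2, 20]
`print(b)` → prints [6, 8, 2]

Answer:
[6, 8, 2, 20]
[6, 8, 2]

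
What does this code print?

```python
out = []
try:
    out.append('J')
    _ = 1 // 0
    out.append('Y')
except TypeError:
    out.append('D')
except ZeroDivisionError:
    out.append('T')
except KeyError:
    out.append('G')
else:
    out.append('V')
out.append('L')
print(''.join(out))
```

Execution trace: 'J' (try body) → 'T' (except ZeroDivisionError) → 'L' (after the try/except). Output: JTL

Answer: JTL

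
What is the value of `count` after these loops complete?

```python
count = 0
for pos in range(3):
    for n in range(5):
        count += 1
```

3 * 5 = 15
`count` takes the values: 0 → 1 → 2 → 3 → 4 → 5 → 6 → 7 → 8 → 9 → 10 → 11 → 12 → 13 → 14 → 15

Answer: 15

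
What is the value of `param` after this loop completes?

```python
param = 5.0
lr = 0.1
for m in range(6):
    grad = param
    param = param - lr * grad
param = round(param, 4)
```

Gradient descent: w = 5.0 * (1 - 0.1)^6
`param` takes the values: 5.0 → 4.5 → 4.05 → 3.645 → 3.2805 → 2.95245 → 2.657205 → 2.6572

Answer: 2.6572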